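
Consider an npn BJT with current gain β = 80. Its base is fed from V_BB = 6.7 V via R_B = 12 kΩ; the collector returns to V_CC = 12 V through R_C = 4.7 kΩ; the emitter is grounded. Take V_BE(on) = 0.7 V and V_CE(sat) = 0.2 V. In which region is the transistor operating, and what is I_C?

saturation; I_C ≈ 2.5 mA

Assume active: I_B = (6.7 − 0.7)/12 = 0.5 mA, giving I_C = β·I_B = 40 mA.
But then V_CE = 12 − 40×4.7 = -176 V < V_CE(sat) = 0.2 V — impossible in the active region.
So the transistor is saturated. With V_CE = 0.2 V, I_C = (V_CC − 0.2)/R_C = 11.8/4.7 = 2.51 mA.
Check: β·I_B = 40 mA > I_C = 2.51 mA, confirming saturation.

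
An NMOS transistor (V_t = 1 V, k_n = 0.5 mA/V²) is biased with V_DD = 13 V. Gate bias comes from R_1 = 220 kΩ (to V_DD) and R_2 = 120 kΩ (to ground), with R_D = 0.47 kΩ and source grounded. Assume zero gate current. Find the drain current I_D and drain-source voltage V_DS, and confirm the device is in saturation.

I_D ≈ 3.2 mA, V_DS ≈ 11 V

V_G = V_DD·R_2/(R_1+R_2) = 13×120/340 = 4.59 V. With the source grounded, V_GS = V_G = 4.59 V.
Assume saturation: I_D = (k_n/2)(V_GS − V_t)² = (0.5/2)×(4.59 − 1)² = 0.25×3.59² = 3.22 mA.
V_DS = V_DD − I_D·R_D = 13 − 3.22×0.47 = 11.5 V.
Saturation requires V_DS ≥ V_GS − V_t = 3.59 V; 11.5 ≥ 3.59 ✓.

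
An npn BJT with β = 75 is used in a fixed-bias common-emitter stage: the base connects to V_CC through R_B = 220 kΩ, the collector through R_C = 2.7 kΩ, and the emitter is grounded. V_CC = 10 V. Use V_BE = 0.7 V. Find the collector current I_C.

Base loop: V_CC = I_B·R_B + V_BE, so I_B = (10 − 0.7)/220 kΩ = 0.0423 mA.
In the active region I_C = β·I_B = 75 × 0.0423 = 3.17 mA.
Collector loop: V_CE = V_CC − I_C·R_C = 10 − 3.17×2.7 = 1.44 V.
Since V_CE = 1.44 V > V_CE(sat) ≈ 0.2 V, the transistor is in the active region as assumed.

I_C ≈ 3.2 mA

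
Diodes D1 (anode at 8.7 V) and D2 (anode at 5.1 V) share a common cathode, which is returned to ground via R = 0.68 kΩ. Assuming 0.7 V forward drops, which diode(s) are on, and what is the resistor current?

Assume both conduct. Then node N would need to be at both 8.7−0.7 = 8 V and 5.1−0.7 = 4.4 V, which is impossible.
Assume only D1 conducts: V_N = 8.7 − 0.7 = 8 V, so I_R = 8/0.68 = 11.8 mA.
Check D2: its anode-to-cathode voltage is 5.1 − 8 = -2.9 V < 0.7 V, so it is off. The assumption is consistent.

Only D1 conducts; I_R ≈ 12 mA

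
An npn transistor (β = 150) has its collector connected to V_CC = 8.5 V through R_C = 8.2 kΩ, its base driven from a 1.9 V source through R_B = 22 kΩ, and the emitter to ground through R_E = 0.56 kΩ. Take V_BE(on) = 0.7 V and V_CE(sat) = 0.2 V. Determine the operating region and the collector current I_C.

saturation; I_C ≈ 0.95 mA

Assume active: I_B = (1.9 − 0.7)/(22 + 151×0.56) = 0.0113 mA, I_C = β·I_B = 1.69 mA.
Then V_CE = 8.5 − 1.69×8.2 − 1.7×0.56 = -6.3 V < 0.2 V — the active assumption fails.
Re-solve with V_CE = 0.2 V. KCL at the emitter: V_E/R_E = (V_BB−0.7−V_E)/R_B + (V_CC−0.2−V_E)/R_C, giving V_E = 0.546 V.
I_C = (V_CC − 0.2 − V_E)/R_C = (8.3 − 0.546)/8.2 = 0.946 mA.
Check: I_B = (1.2 − 0.546)/22 = 0.0297 mA, and β·I_B = 4.46 mA > I_C, confirming saturation.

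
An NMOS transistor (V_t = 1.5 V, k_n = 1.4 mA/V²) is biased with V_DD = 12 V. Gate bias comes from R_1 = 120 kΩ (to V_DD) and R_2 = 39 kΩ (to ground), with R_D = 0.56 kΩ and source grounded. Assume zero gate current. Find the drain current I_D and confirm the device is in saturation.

I_D ≈ 1.5 mA

V_G = V_DD·R_2/(R_1+R_2) = 12×39/159 = 2.94 V. With the source grounded, V_GS = V_G = 2.94 V.
Assume saturation: I_D = (k_n/2)(V_GS − V_t)² = (1.4/2)×(2.94 − 1.5)² = 0.7×1.44² = 1.46 mA.
V_DS = V_DD − I_D·R_D = 12 − 1.46×0.56 = 11.2 V.
Saturation requires V_DS ≥ V_GS − V_t = 1.44 V; 11.2 ≥ 1.44 ✓.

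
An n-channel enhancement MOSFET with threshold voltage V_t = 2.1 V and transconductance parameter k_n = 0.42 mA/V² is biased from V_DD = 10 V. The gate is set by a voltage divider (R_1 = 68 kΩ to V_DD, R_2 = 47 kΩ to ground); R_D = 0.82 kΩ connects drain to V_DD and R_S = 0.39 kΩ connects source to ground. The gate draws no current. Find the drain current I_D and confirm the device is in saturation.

V_G = V_DD·R_2/(R_1+R_2) = 10×47/115 = 4.09 V.
Assume saturation: I_D = (k_n/2)(V_GS − V_t)² with V_GS = V_G − I_D·R_S = 4.09 − 0.39·I_D.
Substituting gives 0.0319·I_D² − 1.33·I_D + 0.829 = 0, with roots I_D = 0.635 or 40.9 mA.
The root I_D = 40.9 mA gives V_GS = -11.8 V ≤ V_t, so take I_D = 0.635 mA.
Then V_GS = 3.84 V and V_DS = V_DD − I_D(R_D+R_S) = 10 − 0.635×1.21 = 9.23 V.
Saturation requires V_DS ≥ V_GS − V_t = 1.74 V; 9.23 ≥ 1.74 ✓.

I_D ≈ 0.64 mA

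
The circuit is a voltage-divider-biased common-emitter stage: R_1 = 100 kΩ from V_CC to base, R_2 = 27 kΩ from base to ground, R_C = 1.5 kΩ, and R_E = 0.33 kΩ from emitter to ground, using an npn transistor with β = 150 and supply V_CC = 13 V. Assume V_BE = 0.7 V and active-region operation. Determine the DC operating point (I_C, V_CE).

Thevenize the base divider: V_Th = V_CC·R_2/(R_1+R_2) = 13×27/127 = 2.76 V, R_Th = R_1‖R_2 = 21.3 kΩ.
Base-emitter loop: V_Th = I_B·R_Th + V_BE + (β+1)I_B·R_E, so I_B = (2.76 − 0.7) / (21.3 + 151×0.33) = 0.029 mA.
I_C = β·I_B = 150×0.029 = 4.35 mA, and I_E = (β+1)I_B = 4.38 mA.
V_CE = V_CC − I_C·R_C − I_E·R_E = 13 − 4.35×1.5 − 4.38×0.33 = 5.02 V.
V_CE = 5.02 V > 0.2 V confirms active-region operation.

I_C ≈ 4.4 mA, V_CE ≈ 5 V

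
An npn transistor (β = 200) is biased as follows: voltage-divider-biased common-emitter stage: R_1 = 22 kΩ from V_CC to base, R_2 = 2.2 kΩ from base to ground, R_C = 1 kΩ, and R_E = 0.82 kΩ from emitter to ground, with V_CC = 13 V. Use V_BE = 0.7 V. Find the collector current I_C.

Thevenize the base divider: V_Th = V_CC·R_2/(R_1+R_2) = 13×2.2/24.2 = 1.18 V, R_Th = R_1‖R_2 = 2 kΩ.
Base-emitter loop: V_Th = I_B·R_Th + V_BE + (β+1)I_B·R_E, so I_B = (1.18 − 0.7) / (2 + 201×0.82) = 0.00289 mA.
I_C = β·I_B = 200×0.00289 = 0.578 mA, and I_E = (β+1)I_B = 0.581 mA.
V_CE = V_CC − I_C·R_C − I_E·R_E = 13 − 0.578×1 − 0.581×0.82 = 11.9 V.
V_CE = 11.9 V > 0.2 V confirms active-region operation.

I_C ≈ 0.58 mA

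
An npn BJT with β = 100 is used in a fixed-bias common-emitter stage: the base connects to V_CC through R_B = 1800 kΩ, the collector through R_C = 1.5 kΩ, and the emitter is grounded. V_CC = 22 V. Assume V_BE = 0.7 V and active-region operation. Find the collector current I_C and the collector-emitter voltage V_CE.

Base loop: V_CC = I_B·R_B + V_BE, so I_B = (22 − 0.7)/1800 kΩ = 0.0118 mA.
In the active region I_C = β·I_B = 100 × 0.0118 = 1.18 mA.
Collector loop: V_CE = V_CC − I_C·R_C = 22 − 1.18×1.5 = 20.2 V.
Since V_CE = 20.2 V > V_CE(sat) ≈ 0.2 V, the transistor is in the active region as assumed.

I_C ≈ 1.2 mA, V_CE ≈ 20 V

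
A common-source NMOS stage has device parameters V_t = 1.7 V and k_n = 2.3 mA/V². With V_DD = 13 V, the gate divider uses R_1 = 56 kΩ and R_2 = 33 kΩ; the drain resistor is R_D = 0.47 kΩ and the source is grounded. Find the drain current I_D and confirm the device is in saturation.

V_G = V_DD·R_2/(R_1+R_2) = 13×33/89 = 4.82 V. With the source grounded, V_GS = V_G = 4.82 V.
Assume saturation: I_D = (k_n/2)(V_GS − V_t)² = (2.3/2)×(4.82 − 1.7)² = 1.15×3.12² = 11.2 mA.
V_DS = V_DD − I_D·R_D = 13 − 11.2×0.47 = 7.74 V.
Saturation requires V_DS ≥ V_GS − V_t = 3.12 V; 7.74 ≥ 3.12 ✓.

I_D ≈ 11 mA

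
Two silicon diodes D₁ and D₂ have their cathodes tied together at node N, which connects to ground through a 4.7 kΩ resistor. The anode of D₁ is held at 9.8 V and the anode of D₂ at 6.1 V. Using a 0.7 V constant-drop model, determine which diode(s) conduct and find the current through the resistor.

Only D₁ conducts; I_R ≈ 1.9 mA

Assume both conduct. Then node N would need to be at both 9.8−0.7 = 9.1 V and 6.1−0.7 = 5.4 V, which is impossible.
Assume only D₁ conducts: V_N = 9.8 − 0.7 = 9.1 V, so I_R = 9.1/4.7 = 1.94 mA.
Check D₂: its anode-to-cathode voltage is 6.1 − 9.1 = -3 V < 0.7 V, so it is off. The assumption is consistent.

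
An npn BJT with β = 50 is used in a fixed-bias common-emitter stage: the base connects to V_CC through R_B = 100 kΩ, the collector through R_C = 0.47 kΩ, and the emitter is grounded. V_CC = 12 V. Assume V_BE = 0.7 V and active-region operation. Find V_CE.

V_CE ≈ 9.3 V

Base loop: V_CC = I_B·R_B + V_BE, so I_B = (12 − 0.7)/100 kΩ = 0.113 mA.
In the active region I_C = β·I_B = 50 × 0.113 = 5.65 mA.
Collector loop: V_CE = V_CC − I_C·R_C = 12 − 5.65×0.47 = 9.34 V.
Since V_CE = 9.34 V > V_CE(sat) ≈ 0.2 V, the transistor is in the active region as assumed.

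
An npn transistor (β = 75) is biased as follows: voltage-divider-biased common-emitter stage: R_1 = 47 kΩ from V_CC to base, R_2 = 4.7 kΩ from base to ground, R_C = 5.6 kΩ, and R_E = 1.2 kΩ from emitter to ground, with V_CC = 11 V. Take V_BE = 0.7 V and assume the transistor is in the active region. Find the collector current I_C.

I_C ≈ 0.24 mA

Thevenize the base divider: V_Th = V_CC·R_2/(R_1+R_2) = 11×4.7/51.7 = 1 V, R_Th = R_1‖R_2 = 4.27 kΩ.
Base-emitter loop: V_Th = I_B·R_Th + V_BE + (β+1)I_B·R_E, so I_B = (1 − 0.7) / (4.27 + 76×1.2) = 0.00314 mA.
I_C = β·I_B = 75×0.00314 = 0.236 mA, and I_E = (β+1)I_B = 0.239 mA.
V_CE = V_CC − I_C·R_C − I_E·R_E = 11 − 0.236×5.6 − 0.239×1.2 = 9.39 V.
V_CE = 9.39 V > 0.2 V confirms active-region operation.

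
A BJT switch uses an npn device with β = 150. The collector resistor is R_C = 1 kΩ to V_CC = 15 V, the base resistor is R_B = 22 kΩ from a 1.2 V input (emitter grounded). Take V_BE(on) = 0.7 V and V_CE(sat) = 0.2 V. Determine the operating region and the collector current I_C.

Assume active. Base-emitter loop: I_B = (V_BB − V_BE)/R_B = (1.2 − 0.7)/22 = 0.0227 mA.
I_C = β·I_B = 150×0.0227 = 3.41 mA.
V_CE = V_CC − I_C·R_C = 15 − 3.41×1 = 11.6 V > V_CE(sat), so the active-region assumption holds.

active; I_C ≈ 3.4 mA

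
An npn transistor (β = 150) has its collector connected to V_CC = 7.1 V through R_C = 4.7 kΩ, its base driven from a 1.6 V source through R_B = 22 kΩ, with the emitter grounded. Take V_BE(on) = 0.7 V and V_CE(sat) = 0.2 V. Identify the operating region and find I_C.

Assume active: I_B = (1.6 − 0.7)/22 = 0.0409 mA, giving I_C = β·I_B = 6.14 mA.
But then V_CE = 7.1 − 6.14×4.7 = -21.7 V < V_CE(sat) = 0.2 V — impossible in the active region.
So the transistor is saturated. With V_CE = 0.2 V, I_C = (V_CC − 0.2)/R_C = 6.9/4.7 = 1.47 mA.
Check: β·I_B = 6.14 mA > I_C = 1.47 mA, confirming saturation.

saturation; I_C ≈ 1.5 mA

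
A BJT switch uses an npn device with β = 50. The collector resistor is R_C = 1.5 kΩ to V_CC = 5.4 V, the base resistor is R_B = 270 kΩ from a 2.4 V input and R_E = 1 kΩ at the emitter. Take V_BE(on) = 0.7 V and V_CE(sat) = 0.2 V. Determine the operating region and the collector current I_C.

active; I_C ≈ 0.26 mA

Assume active. Base-emitter loop: I_B = (V_BB − V_BE)/(R_B + (β+1)R_E) = (2.4 − 0.7)/(270 + 51×1) = 0.0053 mA.
I_C = β·I_B = 50×0.0053 = 0.265 mA.
V_CE = V_CC − I_C·R_C − I_E·R_E = 5.4 − 0.265×1.5 − 0.27×1 = 4.73 V > V_CE(sat), so the active-region assumption holds.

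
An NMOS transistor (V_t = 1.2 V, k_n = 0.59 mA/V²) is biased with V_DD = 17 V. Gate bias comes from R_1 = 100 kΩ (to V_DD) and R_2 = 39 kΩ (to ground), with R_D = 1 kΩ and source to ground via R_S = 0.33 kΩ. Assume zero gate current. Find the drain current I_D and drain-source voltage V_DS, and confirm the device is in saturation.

I_D ≈ 2.3 mA, V_DS ≈ 14 V

V_G = V_DD·R_2/(R_1+R_2) = 17×39/139 = 4.77 V.
Assume saturation: I_D = (k_n/2)(V_GS − V_t)² with V_GS = V_G − I_D·R_S = 4.77 − 0.33·I_D.
Substituting gives 0.0321·I_D² − 1.7·I_D + 3.76 = 0, with roots I_D = 2.32 or 50.4 mA.
The root I_D = 50.4 mA gives V_GS = -11.9 V ≤ V_t, so take I_D = 2.32 mA.
Then V_GS = 4 V and V_DS = V_DD − I_D(R_D+R_S) = 17 − 2.32×1.33 = 13.9 V.
Saturation requires V_DS ≥ V_GS − V_t = 2.8 V; 13.9 ≥ 2.8 ✓.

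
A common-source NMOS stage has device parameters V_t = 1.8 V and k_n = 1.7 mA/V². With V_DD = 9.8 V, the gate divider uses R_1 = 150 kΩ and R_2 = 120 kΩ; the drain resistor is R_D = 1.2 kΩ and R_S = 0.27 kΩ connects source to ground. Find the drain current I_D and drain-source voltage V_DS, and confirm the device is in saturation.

V_G = V_DD·R_2/(R_1+R_2) = 9.8×120/270 = 4.36 V.
Assume saturation: I_D = (k_n/2)(V_GS − V_t)² with V_GS = V_G − I_D·R_S = 4.36 − 0.27·I_D.
Substituting gives 0.062·I_D² − 2.17·I_D + 5.55 = 0, with roots I_D = 2.77 or 32.3 mA.
The root I_D = 32.3 mA gives V_GS = -4.36 V ≤ V_t, so take I_D = 2.77 mA.
Then V_GS = 3.61 V and V_DS = V_DD − I_D(R_D+R_S) = 9.8 − 2.77×1.47 = 5.72 V.
Saturation requires V_DS ≥ V_GS − V_t = 1.81 V; 5.72 ≥ 1.81 ✓.

I_D ≈ 2.8 mA, V_DS ≈ 5.7 V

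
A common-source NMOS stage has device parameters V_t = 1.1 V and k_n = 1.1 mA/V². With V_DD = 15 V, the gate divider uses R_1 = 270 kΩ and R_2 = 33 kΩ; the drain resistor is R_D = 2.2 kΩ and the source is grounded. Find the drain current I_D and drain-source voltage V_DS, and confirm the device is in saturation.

V_G = V_DD·R_2/(R_1+R_2) = 15×33/303 = 1.63 V. With the source grounded, V_GS = V_G = 1.63 V.
Assume saturation: I_D = (k_n/2)(V_GS − V_t)² = (1.1/2)×(1.63 − 1.1)² = 0.55×0.534² = 0.157 mA.
V_DS = V_DD − I_D·R_D = 15 − 0.157×2.2 = 14.7 V.
Saturation requires V_DS ≥ V_GS − V_t = 0.534 V; 14.7 ≥ 0.534 ✓.

I_D ≈ 0.16 mA, V_DS ≈ 15 V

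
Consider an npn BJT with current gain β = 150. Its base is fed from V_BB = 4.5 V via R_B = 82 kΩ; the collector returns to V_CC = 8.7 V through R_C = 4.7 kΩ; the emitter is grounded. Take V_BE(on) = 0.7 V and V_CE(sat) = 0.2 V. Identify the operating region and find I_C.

saturation; I_C ≈ 1.8 mA

Assume active: I_B = (4.5 − 0.7)/82 = 0.0463 mA, giving I_C = β·I_B = 6.95 mA.
But then V_CE = 8.7 − 6.95×4.7 = -24 V < V_CE(sat) = 0.2 V — impossible in the active region.
So the transistor is saturated. With V_CE = 0.2 V, I_C = (V_CC − 0.2)/R_C = 8.5/4.7 = 1.81 mA.
Check: β·I_B = 6.95 mA > I_C = 1.81 mA, confirming saturation.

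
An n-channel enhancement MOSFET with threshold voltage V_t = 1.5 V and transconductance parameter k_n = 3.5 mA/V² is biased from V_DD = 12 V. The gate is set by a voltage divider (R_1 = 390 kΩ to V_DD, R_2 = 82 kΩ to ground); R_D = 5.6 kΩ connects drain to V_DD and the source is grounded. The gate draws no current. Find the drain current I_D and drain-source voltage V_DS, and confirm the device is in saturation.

I_D ≈ 0.6 mA, V_DS ≈ 8.6 V

V_G = V_DD·R_2/(R_1+R_2) = 12×82/472 = 2.08 V. With the source grounded, V_GS = V_G = 2.08 V.
Assume saturation: I_D = (k_n/2)(V_GS − V_t)² = (3.5/2)×(2.08 − 1.5)² = 1.75×0.585² = 0.598 mA.
V_DS = V_DD − I_D·R_D = 12 − 0.598×5.6 = 8.65 V.
Saturation requires V_DS ≥ V_GS − V_t = 0.585 V; 8.65 ≥ 0.585 ✓.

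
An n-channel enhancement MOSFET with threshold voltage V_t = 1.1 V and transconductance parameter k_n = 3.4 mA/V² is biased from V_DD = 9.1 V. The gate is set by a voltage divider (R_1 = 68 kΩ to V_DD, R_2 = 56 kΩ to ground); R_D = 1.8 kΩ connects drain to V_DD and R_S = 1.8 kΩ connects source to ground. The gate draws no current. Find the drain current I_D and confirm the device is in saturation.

V_G = V_DD·R_2/(R_1+R_2) = 9.1×56/124 = 4.11 V.
Assume saturation: I_D = (k_n/2)(V_GS − V_t)² with V_GS = V_G − I_D·R_S = 4.11 − 1.8·I_D.
Substituting gives 5.51·I_D² − 19.4·I_D + 15.4 = 0, with roots I_D = 1.2 or 2.32 mA.
The root I_D = 2.32 mA gives V_GS = -0.0685 V ≤ V_t, so take I_D = 1.2 mA.
Then V_GS = 1.94 V and V_DS = V_DD − I_D(R_D+R_S) = 9.1 − 1.2×3.6 = 4.76 V.
Saturation requires V_DS ≥ V_GS − V_t = 0.842 V; 4.76 ≥ 0.842 ✓.

I_D ≈ 1.2 mA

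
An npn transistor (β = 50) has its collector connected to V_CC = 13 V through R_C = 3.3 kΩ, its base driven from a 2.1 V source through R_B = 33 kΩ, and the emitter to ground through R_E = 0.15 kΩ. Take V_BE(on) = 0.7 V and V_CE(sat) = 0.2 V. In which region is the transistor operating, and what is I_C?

Assume active. Base-emitter loop: I_B = (V_BB − V_BE)/(R_B + (β+1)R_E) = (2.1 − 0.7)/(33 + 51×0.15) = 0.0344 mA.
I_C = β·I_B = 50×0.0344 = 1.72 mA.
V_CE = V_CC − I_C·R_C − I_E·R_E = 13 − 1.72×3.3 − 1.76×0.15 = 7.05 V > V_CE(sat), so the active-region assumption holds.

active; I_C ≈ 1.7 mA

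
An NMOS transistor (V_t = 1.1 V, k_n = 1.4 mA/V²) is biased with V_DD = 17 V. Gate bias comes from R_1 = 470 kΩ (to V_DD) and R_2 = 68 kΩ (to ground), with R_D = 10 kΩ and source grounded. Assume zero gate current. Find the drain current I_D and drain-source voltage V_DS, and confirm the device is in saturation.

V_G = V_DD·R_2/(R_1+R_2) = 17×68/538 = 2.15 V. With the source grounded, V_GS = V_G = 2.15 V.
Assume saturation: I_D = (k_n/2)(V_GS − V_t)² = (1.4/2)×(2.15 − 1.1)² = 0.7×1.05² = 0.77 mA.
V_DS = V_DD − I_D·R_D = 17 − 0.77×10 = 9.3 V.
Saturation requires V_DS ≥ V_GS − V_t = 1.05 V; 9.3 ≥ 1.05 ✓.

I_D ≈ 0.77 mA, V_DS ≈ 9.3 V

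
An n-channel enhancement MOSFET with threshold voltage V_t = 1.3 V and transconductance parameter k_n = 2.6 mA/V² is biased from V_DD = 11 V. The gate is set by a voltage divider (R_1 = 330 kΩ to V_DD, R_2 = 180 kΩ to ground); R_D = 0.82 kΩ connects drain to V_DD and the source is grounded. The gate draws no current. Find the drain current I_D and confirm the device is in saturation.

V_G = V_DD·R_2/(R_1+R_2) = 11×180/510 = 3.88 V. With the source grounded, V_GS = V_G = 3.88 V.
Assume saturation: I_D = (k_n/2)(V_GS − V_t)² = (2.6/2)×(3.88 − 1.3)² = 1.3×2.58² = 8.67 mA.
V_DS = V_DD − I_D·R_D = 11 − 8.67×0.82 = 3.89 V.
Saturation requires V_DS ≥ V_GS − V_t = 2.58 V; 3.89 ≥ 2.58 ✓.

I_D ≈ 8.7 mA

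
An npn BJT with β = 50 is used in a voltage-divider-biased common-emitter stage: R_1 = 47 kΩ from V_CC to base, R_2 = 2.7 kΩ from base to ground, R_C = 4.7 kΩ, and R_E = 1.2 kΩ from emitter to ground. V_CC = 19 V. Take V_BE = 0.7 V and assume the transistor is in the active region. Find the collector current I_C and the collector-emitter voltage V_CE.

I_C ≈ 0.26 mA, V_CE ≈ 17 V

Thevenize the base divider: V_Th = V_CC·R_2/(R_1+R_2) = 19×2.7/49.7 = 1.03 V, R_Th = R_1‖R_2 = 2.55 kΩ.
Base-emitter loop: V_Th = I_B·R_Th + V_BE + (β+1)I_B·R_E, so I_B = (1.03 − 0.7) / (2.55 + 51×1.2) = 0.00521 mA.
I_C = β·I_B = 50×0.00521 = 0.261 mA, and I_E = (β+1)I_B = 0.266 mA.
V_CE = V_CC − I_C·R_C − I_E·R_E = 19 − 0.261×4.7 − 0.266×1.2 = 17.5 V.
V_CE = 17.5 V > 0.2 V confirms active-region operation.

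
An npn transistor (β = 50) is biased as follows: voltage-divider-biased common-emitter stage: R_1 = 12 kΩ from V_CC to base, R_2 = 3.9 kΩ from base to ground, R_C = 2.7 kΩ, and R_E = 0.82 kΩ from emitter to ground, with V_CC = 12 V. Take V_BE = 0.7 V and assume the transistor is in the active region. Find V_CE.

Thevenize the base divider: V_Th = V_CC·R_2/(R_1+R_2) = 12×3.9/15.9 = 2.94 V, R_Th = R_1‖R_2 = 2.94 kΩ.
Base-emitter loop: V_Th = I_B·R_Th + V_BE + (β+1)I_B·R_E, so I_B = (2.94 − 0.7) / (2.94 + 51×0.82) = 0.0501 mA.
I_C = β·I_B = 50×0.0501 = 2.51 mA, and I_E = (β+1)I_B = 2.56 mA.
V_CE = V_CC − I_C·R_C − I_E·R_E = 12 − 2.51×2.7 − 2.56×0.82 = 3.14 V.
V_CE = 3.14 V > 0.2 V confirms active-region operation.

V_CE ≈ 3.1 V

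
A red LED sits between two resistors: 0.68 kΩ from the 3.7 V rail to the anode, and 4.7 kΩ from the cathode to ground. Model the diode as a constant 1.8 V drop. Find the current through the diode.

I ≈ 0.35 mA

The two resistors are in series with the diode, so KVL gives 3.7 = I·0.68 + 1.8 + I·4.7.
I = (3.7 − 1.8) / (0.68 + 4.7) kΩ = 1.9 / 5.38 = 0.353 mA.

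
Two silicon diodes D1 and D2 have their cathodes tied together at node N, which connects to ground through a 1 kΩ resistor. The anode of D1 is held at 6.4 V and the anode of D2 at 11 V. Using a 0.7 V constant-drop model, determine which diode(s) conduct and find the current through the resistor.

Assume both conduct. Then node N would need to be at both 6.4−0.7 = 5.7 V and 11−0.7 = 10.3 V, which is impossible.
Assume only D2 conducts: V_N = 11 − 0.7 = 10.3 V, so I_R = 10.3/1 = 10.3 mA.
Check D1: its anode-to-cathode voltage is 6.4 − 10.3 = -3.9 V < 0.7 V, so it is off. The assumption is consistent.

Only D2 conducts; I_R ≈ 10 mA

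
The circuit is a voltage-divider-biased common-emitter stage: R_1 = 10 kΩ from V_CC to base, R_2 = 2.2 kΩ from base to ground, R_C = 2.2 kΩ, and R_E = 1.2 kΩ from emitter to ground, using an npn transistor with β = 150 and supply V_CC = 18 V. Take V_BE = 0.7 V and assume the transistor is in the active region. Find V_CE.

Thevenize the base divider: V_Th = V_CC·R_2/(R_1+R_2) = 18×2.2/12.2 = 3.25 V, R_Th = R_1‖R_2 = 1.8 kΩ.
Base-emitter loop: V_Th = I_B·R_Th + V_BE + (β+1)I_B·R_E, so I_B = (3.25 − 0.7) / (1.8 + 151×1.2) = 0.0139 mA.
I_C = β·I_B = 150×0.0139 = 2.09 mA, and I_E = (β+1)I_B = 2.1 mA.
V_CE = V_CC − I_C·R_C − I_E·R_E = 18 − 2.09×2.2 − 2.1×1.2 = 10.9 V.
V_CE = 10.9 V > 0.2 V confirms active-region operation.

V_CE ≈ 11 V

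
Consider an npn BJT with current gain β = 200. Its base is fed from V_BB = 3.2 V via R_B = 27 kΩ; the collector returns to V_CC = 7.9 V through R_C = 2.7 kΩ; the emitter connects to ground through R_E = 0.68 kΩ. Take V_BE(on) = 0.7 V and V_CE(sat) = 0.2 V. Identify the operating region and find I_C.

saturation; I_C ≈ 2.3 mA

Assume active: I_B = (3.2 − 0.7)/(27 + 201×0.68) = 0.0153 mA, I_C = β·I_B = 3.05 mA.
Then V_CE = 7.9 − 3.05×2.7 − 3.07×0.68 = -2.44 V < 0.2 V — the active assumption fails.
Re-solve with V_CE = 0.2 V. KCL at the emitter: V_E/R_E = (V_BB−0.7−V_E)/R_B + (V_CC−0.2−V_E)/R_C, giving V_E = 1.57 V.
I_C = (V_CC − 0.2 − V_E)/R_C = (7.7 − 1.57)/2.7 = 2.27 mA.
Check: I_B = (2.5 − 1.57)/27 = 0.0345 mA, and β·I_B = 6.9 mA > I_C, confirming saturation.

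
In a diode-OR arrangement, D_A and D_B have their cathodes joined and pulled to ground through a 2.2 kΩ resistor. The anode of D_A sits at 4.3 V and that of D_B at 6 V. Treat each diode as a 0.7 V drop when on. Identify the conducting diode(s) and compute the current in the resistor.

Assume both conduct. Then node N would need to be at both 4.3−0.7 = 3.6 V and 6−0.7 = 5.3 V, which is impossible.
Assume only D_B conducts: V_N = 6 − 0.7 = 5.3 V, so I_R = 5.3/2.2 = 2.41 mA.
Check D_A: its anode-to-cathode voltage is 4.3 − 5.3 = -1 V < 0.7 V, so it is off. The assumption is consistent.

Only D_B conducts; I_R ≈ 2.4 mA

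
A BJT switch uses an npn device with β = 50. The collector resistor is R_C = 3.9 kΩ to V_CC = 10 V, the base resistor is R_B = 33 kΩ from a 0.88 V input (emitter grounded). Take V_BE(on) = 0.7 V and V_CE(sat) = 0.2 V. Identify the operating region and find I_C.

Assume active. Base-emitter loop: I_B = (V_BB − V_BE)/R_B = (0.88 − 0.7)/33 = 0.00545 mA.
I_C = β·I_B = 50×0.00545 = 0.273 mA.
V_CE = V_CC − I_C·R_C = 10 − 0.273×3.9 = 8.94 V > V_CE(sat), so the active-region assumption holds.

active; I_C ≈ 0.27 mA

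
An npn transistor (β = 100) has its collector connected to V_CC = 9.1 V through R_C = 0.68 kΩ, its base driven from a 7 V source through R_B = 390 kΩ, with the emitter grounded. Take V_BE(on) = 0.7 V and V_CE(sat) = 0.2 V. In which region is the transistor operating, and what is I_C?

active; I_C ≈ 1.6 mA

Assume active. Base-emitter loop: I_B = (V_BB − V_BE)/R_B = (7 − 0.7)/390 = 0.0162 mA.
I_C = β·I_B = 100×0.0162 = 1.62 mA.
V_CE = V_CC − I_C·R_C = 9.1 − 1.62×0.68 = 8 V > V_CE(sat), so the active-region assumption holds.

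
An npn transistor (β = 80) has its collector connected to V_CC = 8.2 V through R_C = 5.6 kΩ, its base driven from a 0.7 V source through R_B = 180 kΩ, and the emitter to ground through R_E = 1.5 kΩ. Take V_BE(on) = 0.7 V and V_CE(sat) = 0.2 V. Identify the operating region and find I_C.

V_BB = 0.7 V ≤ V_BE(on) = 0.7 V, so the base-emitter junction is not forward biased.
The transistor is in cutoff: I_B = I_C = 0.

cutoff; I_C ≈ 0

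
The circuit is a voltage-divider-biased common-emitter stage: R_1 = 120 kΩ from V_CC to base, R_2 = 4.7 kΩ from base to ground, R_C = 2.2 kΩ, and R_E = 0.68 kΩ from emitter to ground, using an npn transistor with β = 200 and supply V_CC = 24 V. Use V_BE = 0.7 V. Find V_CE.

Thevenize the base divider: V_Th = V_CC·R_2/(R_1+R_2) = 24×4.7/125 = 0.905 V, R_Th = R_1‖R_2 = 4.52 kΩ.
Base-emitter loop: V_Th = I_B·R_Th + V_BE + (β+1)I_B·R_E, so I_B = (0.905 − 0.7) / (4.52 + 201×0.68) = 0.00145 mA.
I_C = β·I_B = 200×0.00145 = 0.29 mA, and I_E = (β+1)I_B = 0.291 mA.
V_CE = V_CC − I_C·R_C − I_E·R_E = 24 − 0.29×2.2 − 0.291×0.68 = 23.2 V.
V_CE = 23.2 V > 0.2 V confirms active-region operation.

V_CE ≈ 23 V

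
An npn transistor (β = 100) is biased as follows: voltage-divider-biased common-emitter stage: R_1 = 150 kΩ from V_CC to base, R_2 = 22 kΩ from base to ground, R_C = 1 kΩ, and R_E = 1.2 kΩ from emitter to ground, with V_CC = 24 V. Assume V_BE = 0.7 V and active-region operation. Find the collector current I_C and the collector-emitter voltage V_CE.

Thevenize the base divider: V_Th = V_CC·R_2/(R_1+R_2) = 24×22/172 = 3.07 V, R_Th = R_1‖R_2 = 19.2 kΩ.
Base-emitter loop: V_Th = I_B·R_Th + V_BE + (β+1)I_B·R_E, so I_B = (3.07 − 0.7) / (19.2 + 101×1.2) = 0.0169 mA.
I_C = β·I_B = 100×0.0169 = 1.69 mA, and I_E = (β+1)I_B = 1.7 mA.
V_CE = V_CC − I_C·R_C − I_E·R_E = 24 − 1.69×1 − 1.7×1.2 = 20.3 V.
V_CE = 20.3 V > 0.2 V confirms active-region operation.

I_C ≈ 1.7 mA, V_CE ≈ 20 V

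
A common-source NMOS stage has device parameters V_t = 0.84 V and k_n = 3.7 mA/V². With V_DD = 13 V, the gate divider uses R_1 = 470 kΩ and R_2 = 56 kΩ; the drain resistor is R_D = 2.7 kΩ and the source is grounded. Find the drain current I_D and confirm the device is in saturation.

I_D ≈ 0.55 mA

V_G = V_DD·R_2/(R_1+R_2) = 13×56/526 = 1.38 V. With the source grounded, V_GS = V_G = 1.38 V.
Assume saturation: I_D = (k_n/2)(V_GS − V_t)² = (3.7/2)×(1.38 − 0.84)² = 1.85×0.544² = 0.548 mA.
V_DS = V_DD − I_D·R_D = 13 − 0.548×2.7 = 11.5 V.
Saturation requires V_DS ≥ V_GS − V_t = 0.544 V; 11.5 ≥ 0.544 ✓.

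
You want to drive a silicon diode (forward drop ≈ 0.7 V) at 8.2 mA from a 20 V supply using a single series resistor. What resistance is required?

The resistor drops V_S − V_D = 20 − 0.7 = 19.3 V at 8.2 mA.
R = 19.3 V / 8.2 mA = 2.35 kΩ.

R ≈ 2.4 kΩ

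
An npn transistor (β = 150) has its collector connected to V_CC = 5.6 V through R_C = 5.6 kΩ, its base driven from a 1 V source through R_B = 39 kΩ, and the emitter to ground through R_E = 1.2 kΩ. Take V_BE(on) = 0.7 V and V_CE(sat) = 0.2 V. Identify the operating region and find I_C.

active; I_C ≈ 0.2 mA

Assume active. Base-emitter loop: I_B = (V_BB − V_BE)/(R_B + (β+1)R_E) = (1 − 0.7)/(39 + 151×1.2) = 0.00136 mA.
I_C = β·I_B = 150×0.00136 = 0.204 mA.
V_CE = V_CC − I_C·R_C − I_E·R_E = 5.6 − 0.204×5.6 − 0.206×1.2 = 4.21 V > V_CE(sat), so the active-region assumption holds.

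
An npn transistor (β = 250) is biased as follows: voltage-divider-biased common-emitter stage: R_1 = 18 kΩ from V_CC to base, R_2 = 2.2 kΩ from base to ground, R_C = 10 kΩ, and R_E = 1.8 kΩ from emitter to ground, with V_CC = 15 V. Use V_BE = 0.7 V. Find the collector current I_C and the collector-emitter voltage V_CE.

Thevenize the base divider: V_Th = V_CC·R_2/(R_1+R_2) = 15×2.2/20.2 = 1.63 V, R_Th = R_1‖R_2 = 1.96 kΩ.
Base-emitter loop: V_Th = I_B·R_Th + V_BE + (β+1)I_B·R_E, so I_B = (1.63 − 0.7) / (1.96 + 251×1.8) = 0.00206 mA.
I_C = β·I_B = 250×0.00206 = 0.514 mA, and I_E = (β+1)I_B = 0.516 mA.
V_CE = V_CC − I_C·R_C − I_E·R_E = 15 − 0.514×10 − 0.516×1.8 = 8.93 V.
V_CE = 8.93 V > 0.2 V confirms active-region operation.

I_C ≈ 0.51 mA, V_CE ≈ 8.9 V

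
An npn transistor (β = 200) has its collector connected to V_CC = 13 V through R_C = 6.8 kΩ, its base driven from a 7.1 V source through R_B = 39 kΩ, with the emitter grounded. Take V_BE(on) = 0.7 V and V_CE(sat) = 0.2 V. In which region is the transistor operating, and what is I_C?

Assume active: I_B = (7.1 − 0.7)/39 = 0.164 mA, giving I_C = β·I_B = 32.8 mA.
But then V_CE = 13 − 32.8×6.8 = -210 V < V_CE(sat) = 0.2 V — impossible in the active region.
So the transistor is saturated. With V_CE = 0.2 V, I_C = (V_CC − 0.2)/R_C = 12.8/6.8 = 1.88 mA.
Check: β·I_B = 32.8 mA > I_C = 1.88 mA, confirming saturation.

saturation; I_C ≈ 1.9 mA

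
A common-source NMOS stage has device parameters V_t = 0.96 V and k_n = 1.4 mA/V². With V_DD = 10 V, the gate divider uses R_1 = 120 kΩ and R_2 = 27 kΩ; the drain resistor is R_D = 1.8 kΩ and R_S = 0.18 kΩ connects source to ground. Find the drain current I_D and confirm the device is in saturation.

I_D ≈ 0.44 mA

V_G = V_DD·R_2/(R_1+R_2) = 10×27/147 = 1.84 V.
Assume saturation: I_D = (k_n/2)(V_GS − V_t)² with V_GS = V_G − I_D·R_S = 1.84 − 0.18·I_D.
Substituting gives 0.0227·I_D² − 1.22·I_D + 0.538 = 0, with roots I_D = 0.444 or 53.4 mA.
The root I_D = 53.4 mA gives V_GS = -7.77 V ≤ V_t, so take I_D = 0.444 mA.
Then V_GS = 1.76 V and V_DS = V_DD − I_D(R_D+R_S) = 10 − 0.444×1.98 = 9.12 V.
Saturation requires V_DS ≥ V_GS − V_t = 0.797 V; 9.12 ≥ 0.797 ✓.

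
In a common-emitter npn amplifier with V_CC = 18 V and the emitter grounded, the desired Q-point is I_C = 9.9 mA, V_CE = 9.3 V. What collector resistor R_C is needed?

Collector loop: V_CC = I_C·R_C + V_CE.
R_C = (V_CC − V_CE)/I_C = (18 − 9.3)/9.9 = 0.879 kΩ.

R_C ≈ 0.88 kΩ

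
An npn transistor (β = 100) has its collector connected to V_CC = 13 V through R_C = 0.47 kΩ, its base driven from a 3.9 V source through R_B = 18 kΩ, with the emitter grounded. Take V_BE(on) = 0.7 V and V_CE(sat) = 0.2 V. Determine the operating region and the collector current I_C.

active; I_C ≈ 18 mA

Assume active. Base-emitter loop: I_B = (V_BB − V_BE)/R_B = (3.9 − 0.7)/18 = 0.178 mA.
I_C = β·I_B = 100×0.178 = 17.8 mA.
V_CE = V_CC − I_C·R_C = 13 − 17.8×0.47 = 4.64 V > V_CE(sat), so the active-region assumption holds.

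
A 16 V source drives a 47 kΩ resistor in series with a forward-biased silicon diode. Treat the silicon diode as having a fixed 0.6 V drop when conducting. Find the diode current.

I ≈ 0.33 mA

KVL around the loop: 16 = V_D + I·R = 0.6 + I × 47 kΩ.
So I = (16 − 0.6) / 47 kΩ = 15.4 / 47 = 0.328 mA.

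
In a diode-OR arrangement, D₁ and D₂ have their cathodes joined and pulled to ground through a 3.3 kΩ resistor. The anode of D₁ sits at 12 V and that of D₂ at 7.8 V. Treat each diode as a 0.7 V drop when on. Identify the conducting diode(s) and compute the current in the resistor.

Assume both conduct. Then node N would need to be at both 12−0.7 = 11.3 V and 7.8−0.7 = 7.1 V, which is impossible.
Assume only D₁ conducts: V_N = 12 − 0.7 = 11.3 V, so I_R = 11.3/3.3 = 3.42 mA.
Check D₂: its anode-to-cathode voltage is 7.8 − 11.3 = -3.5 V < 0.7 V, so it is off. The assumption is consistent.

Only D₁ conducts; I_R ≈ 3.4 mA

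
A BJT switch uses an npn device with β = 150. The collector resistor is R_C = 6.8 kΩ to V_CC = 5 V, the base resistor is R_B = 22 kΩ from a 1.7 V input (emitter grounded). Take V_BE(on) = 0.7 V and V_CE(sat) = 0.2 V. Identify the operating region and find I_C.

Assume active: I_B = (1.7 − 0.7)/22 = 0.0455 mA, giving I_C = β·I_B = 6.82 mA.
But then V_CE = 5 − 6.82×6.8 = -41.4 V < V_CE(sat) = 0.2 V — impossible in the active region.
So the transistor is saturated. With V_CE = 0.2 V, I_C = (V_CC − 0.2)/R_C = 4.8/6.8 = 0.706 mA.
Check: β·I_B = 6.82 mA > I_C = 0.706 mA, confirming saturation.

saturation; I_C ≈ 0.71 mA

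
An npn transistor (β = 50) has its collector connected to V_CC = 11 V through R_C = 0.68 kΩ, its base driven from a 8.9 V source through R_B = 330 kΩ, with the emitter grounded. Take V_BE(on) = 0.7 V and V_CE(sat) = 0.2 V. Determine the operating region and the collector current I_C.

Assume active. Base-emitter loop: I_B = (V_BB − V_BE)/R_B = (8.9 − 0.7)/330 = 0.0248 mA.
I_C = β·I_B = 50×0.0248 = 1.24 mA.
V_CE = V_CC − I_C·R_C = 11 − 1.24×0.68 = 10.2 V > V_CE(sat), so the active-region assumption holds.

active; I_C ≈ 1.2 mA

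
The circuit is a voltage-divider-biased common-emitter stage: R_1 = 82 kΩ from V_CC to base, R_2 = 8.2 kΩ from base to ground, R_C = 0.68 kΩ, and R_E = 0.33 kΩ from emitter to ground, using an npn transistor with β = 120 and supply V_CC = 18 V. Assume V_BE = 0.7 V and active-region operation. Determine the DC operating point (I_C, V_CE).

Thevenize the base divider: V_Th = V_CC·R_2/(R_1+R_2) = 18×8.2/90.2 = 1.64 V, R_Th = R_1‖R_2 = 7.45 kΩ.
Base-emitter loop: V_Th = I_B·R_Th + V_BE + (β+1)I_B·R_E, so I_B = (1.64 − 0.7) / (7.45 + 121×0.33) = 0.0198 mA.
I_C = β·I_B = 120×0.0198 = 2.37 mA, and I_E = (β+1)I_B = 2.39 mA.
V_CE = V_CC − I_C·R_C − I_E·R_E = 18 − 2.37×0.68 − 2.39×0.33 = 15.6 V.
V_CE = 15.6 V > 0.2 V confirms active-region operation.

I_C ≈ 2.4 mA, V_CE ≈ 16 V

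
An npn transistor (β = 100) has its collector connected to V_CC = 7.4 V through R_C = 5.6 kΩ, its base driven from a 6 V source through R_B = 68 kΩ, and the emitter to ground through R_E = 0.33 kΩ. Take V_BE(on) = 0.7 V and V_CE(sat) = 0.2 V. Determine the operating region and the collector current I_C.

saturation; I_C ≈ 1.2 mA

Assume active: I_B = (6 − 0.7)/(68 + 101×0.33) = 0.0523 mA, I_C = β·I_B = 5.23 mA.
Then V_CE = 7.4 − 5.23×5.6 − 5.28×0.33 = -23.6 V < 0.2 V — the active assumption fails.
Re-solve with V_CE = 0.2 V. KCL at the emitter: V_E/R_E = (V_BB−0.7−V_E)/R_B + (V_CC−0.2−V_E)/R_C, giving V_E = 0.423 V.
I_C = (V_CC − 0.2 − V_E)/R_C = (7.2 − 0.423)/5.6 = 1.21 mA.
Check: I_B = (5.3 − 0.423)/68 = 0.0717 mA, and β·I_B = 7.17 mA > I_C, confirming saturation.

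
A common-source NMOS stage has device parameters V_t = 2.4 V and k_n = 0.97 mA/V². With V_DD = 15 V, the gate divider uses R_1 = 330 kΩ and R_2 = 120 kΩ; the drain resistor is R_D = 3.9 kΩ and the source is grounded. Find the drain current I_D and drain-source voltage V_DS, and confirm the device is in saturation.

V_G = V_DD·R_2/(R_1+R_2) = 15×120/450 = 4 V. With the source grounded, V_GS = V_G = 4 V.
Assume saturation: I_D = (k_n/2)(V_GS − V_t)² = (0.97/2)×(4 − 2.4)² = 0.485×1.6² = 1.24 mA.
V_DS = V_DD − I_D·R_D = 15 − 1.24×3.9 = 10.2 V.
Saturation requires V_DS ≥ V_GS − V_t = 1.6 V; 10.2 ≥ 1.6 ✓.

I_D ≈ 1.2 mA, V_DS ≈ 10 V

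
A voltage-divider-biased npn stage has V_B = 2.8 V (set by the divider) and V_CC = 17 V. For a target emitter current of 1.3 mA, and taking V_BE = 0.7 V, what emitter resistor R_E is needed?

V_E = V_B − V_BE = 2.8 − 0.7 = 2.1 V.
R_E = V_E / I_E = 2.1 / 1.3 = 1.62 kΩ.

R_E ≈ 1.6 kΩ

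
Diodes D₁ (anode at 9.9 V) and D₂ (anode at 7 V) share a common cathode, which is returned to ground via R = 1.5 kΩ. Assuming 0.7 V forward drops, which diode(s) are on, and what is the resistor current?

Only D₁ conducts; I_R ≈ 6.1 mA

Assume both conduct. Then node N would need to be at both 9.9−0.7 = 9.2 V and 7−0.7 = 6.3 V, which is impossible.
Assume only D₁ conducts: V_N = 9.9 − 0.7 = 9.2 V, so I_R = 9.2/1.5 = 6.13 mA.
Check D₂: its anode-to-cathode voltage is 7 − 9.2 = -2.2 V < 0.7 V, so it is off. The assumption is consistent.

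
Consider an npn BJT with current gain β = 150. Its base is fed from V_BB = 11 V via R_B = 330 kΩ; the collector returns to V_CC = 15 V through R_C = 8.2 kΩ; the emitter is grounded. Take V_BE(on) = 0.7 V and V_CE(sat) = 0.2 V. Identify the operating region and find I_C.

saturation; I_C ≈ 1.8 mA

Assume active: I_B = (11 − 0.7)/330 = 0.0312 mA, giving I_C = β·I_B = 4.68 mA.
But then V_CE = 15 − 4.68×8.2 = -23.4 V < V_CE(sat) = 0.2 V — impossible in the active region.
So the transistor is saturated. With V_CE = 0.2 V, I_C = (V_CC − 0.2)/R_C = 14.8/8.2 = 1.8 mA.
Check: β·I_B = 4.68 mA > I_C = 1.8 mA, confirming saturation.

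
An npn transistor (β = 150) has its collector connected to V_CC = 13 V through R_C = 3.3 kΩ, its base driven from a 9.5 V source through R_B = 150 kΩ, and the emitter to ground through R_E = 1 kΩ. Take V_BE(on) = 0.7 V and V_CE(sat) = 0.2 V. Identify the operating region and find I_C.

Assume active: I_B = (9.5 − 0.7)/(150 + 151×1) = 0.0292 mA, I_C = β·I_B = 4.39 mA.
Then V_CE = 13 − 4.39×3.3 − 4.41×1 = -5.89 V < 0.2 V — the active assumption fails.
Re-solve with V_CE = 0.2 V. KCL at the emitter: V_E/R_E = (V_BB−0.7−V_E)/R_B + (V_CC−0.2−V_E)/R_C, giving V_E = 3.01 V.
I_C = (V_CC − 0.2 − V_E)/R_C = (12.8 − 3.01)/3.3 = 2.97 mA.
Check: I_B = (8.8 − 3.01)/150 = 0.0386 mA, and β·I_B = 5.79 mA > I_C, confirming saturation.

saturation; I_C ≈ 3 mA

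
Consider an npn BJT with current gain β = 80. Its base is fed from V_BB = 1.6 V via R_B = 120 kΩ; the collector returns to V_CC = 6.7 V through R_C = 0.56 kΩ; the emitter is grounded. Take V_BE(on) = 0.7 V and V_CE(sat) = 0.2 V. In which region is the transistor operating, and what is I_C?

Assume active. Base-emitter loop: I_B = (V_BB − V_BE)/R_B = (1.6 − 0.7)/120 = 0.0075 mA.
I_C = β·I_B = 80×0.0075 = 0.6 mA.
V_CE = V_CC − I_C·R_C = 6.7 − 0.6×0.56 = 6.36 V > V_CE(sat), so the active-region assumption holds.

active; I_C ≈ 0.6 mA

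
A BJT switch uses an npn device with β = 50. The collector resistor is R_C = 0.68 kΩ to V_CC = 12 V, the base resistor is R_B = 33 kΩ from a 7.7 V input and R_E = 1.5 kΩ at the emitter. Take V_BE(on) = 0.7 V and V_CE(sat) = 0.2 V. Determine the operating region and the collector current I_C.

active; I_C ≈ 3.2 mA

Assume active. Base-emitter loop: I_B = (V_BB − V_BE)/(R_B + (β+1)R_E) = (7.7 − 0.7)/(33 + 51×1.5) = 0.0639 mA.
I_C = β·I_B = 50×0.0639 = 3.2 mA.
V_CE = V_CC − I_C·R_C − I_E·R_E = 12 − 3.2×0.68 − 3.26×1.5 = 4.94 V > V_CE(sat), so the active-region assumption holds.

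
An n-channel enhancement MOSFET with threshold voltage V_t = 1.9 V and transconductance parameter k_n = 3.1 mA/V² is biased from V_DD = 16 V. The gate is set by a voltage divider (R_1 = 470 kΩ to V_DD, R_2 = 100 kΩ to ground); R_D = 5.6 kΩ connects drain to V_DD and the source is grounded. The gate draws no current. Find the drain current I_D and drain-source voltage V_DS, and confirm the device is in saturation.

I_D ≈ 1.3 mA, V_DS ≈ 8.9 V

V_G = V_DD·R_2/(R_1+R_2) = 16×100/570 = 2.81 V. With the source grounded, V_GS = V_G = 2.81 V.
Assume saturation: I_D = (k_n/2)(V_GS − V_t)² = (3.1/2)×(2.81 − 1.9)² = 1.55×0.907² = 1.28 mA.
V_DS = V_DD − I_D·R_D = 16 − 1.28×5.6 = 8.86 V.
Saturation requires V_DS ≥ V_GS − V_t = 0.907 V; 8.86 ≥ 0.907 ✓.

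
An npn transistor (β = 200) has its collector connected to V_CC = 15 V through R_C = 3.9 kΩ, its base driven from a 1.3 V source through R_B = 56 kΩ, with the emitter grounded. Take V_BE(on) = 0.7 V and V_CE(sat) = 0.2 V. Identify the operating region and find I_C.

Assume active. Base-emitter loop: I_B = (V_BB − V_BE)/R_B = (1.3 − 0.7)/56 = 0.0107 mA.
I_C = β·I_B = 200×0.0107 = 2.14 mA.
V_CE = V_CC − I_C·R_C = 15 − 2.14×3.9 = 6.64 V > V_CE(sat), so the active-region assumption holds.

active; I_C ≈ 2.1 mA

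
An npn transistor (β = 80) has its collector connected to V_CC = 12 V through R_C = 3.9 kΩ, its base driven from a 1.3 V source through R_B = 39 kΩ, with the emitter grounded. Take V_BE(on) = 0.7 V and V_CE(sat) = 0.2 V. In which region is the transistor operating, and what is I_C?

active; I_C ≈ 1.2 mA

Assume active. Base-emitter loop: I_B = (V_BB − V_BE)/R_B = (1.3 − 0.7)/39 = 0.0154 mA.
I_C = β·I_B = 80×0.0154 = 1.23 mA.
V_CE = V_CC − I_C·R_C = 12 − 1.23×3.9 = 7.2 V > V_CE(sat), so the active-region assumption holds.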